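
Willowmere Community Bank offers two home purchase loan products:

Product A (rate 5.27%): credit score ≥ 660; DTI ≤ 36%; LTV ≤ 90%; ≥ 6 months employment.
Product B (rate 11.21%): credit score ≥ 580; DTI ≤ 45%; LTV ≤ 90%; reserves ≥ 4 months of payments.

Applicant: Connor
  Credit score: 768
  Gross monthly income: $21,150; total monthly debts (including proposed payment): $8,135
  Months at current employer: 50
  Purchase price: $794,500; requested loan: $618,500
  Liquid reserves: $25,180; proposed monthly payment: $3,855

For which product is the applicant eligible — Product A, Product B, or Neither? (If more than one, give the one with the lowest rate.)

DTI = 8,135/21,150 = 38.5%.
LTV = 618,500/794,500 = 77.8%.
Reserves = 25,180/3,855 = 6.5 months.
Product A: score 768 ≥ 660; DTI 38.5% > 36%; LTV 77.8% ≤ 90%; employment 50 ≥ 6 mo → does not qualify.
Product B: score 768 ≥ 580; DTI 38.5% ≤ 45%; LTV 77.8% ≤ 90%; reserves 6.5 ≥ 4 mo → qualifies.

Product B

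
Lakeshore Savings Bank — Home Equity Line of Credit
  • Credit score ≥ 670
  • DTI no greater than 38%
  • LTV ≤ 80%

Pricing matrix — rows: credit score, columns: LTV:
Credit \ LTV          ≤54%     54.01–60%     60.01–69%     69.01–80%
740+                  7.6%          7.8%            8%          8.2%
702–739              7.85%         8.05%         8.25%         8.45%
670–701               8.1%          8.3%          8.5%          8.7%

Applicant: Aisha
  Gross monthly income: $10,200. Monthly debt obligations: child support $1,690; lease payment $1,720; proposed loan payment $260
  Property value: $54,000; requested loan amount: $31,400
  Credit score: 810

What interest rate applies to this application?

Credit score 810 ≥ 670; Total monthly debts = (1,690 + 1,720 + 260) = 3,670. Debt-to-income = 3,670/10,200 = 36% — meets 38% limit
Loan-to-value = 31,400/54,000 = 58.1% — pass (80% max)
Credit 810 → row 740+; LTV 58.1% → column 54.01–60%. Grid cell → 7.8%.

7.8%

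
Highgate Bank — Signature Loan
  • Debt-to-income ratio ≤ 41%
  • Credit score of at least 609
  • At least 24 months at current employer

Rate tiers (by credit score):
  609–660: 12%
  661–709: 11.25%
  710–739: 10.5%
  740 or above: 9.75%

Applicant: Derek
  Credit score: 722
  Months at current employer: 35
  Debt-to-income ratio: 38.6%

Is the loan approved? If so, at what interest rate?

Approved at 10.5%

Credit score 722 ≥ 609 (meets minimum)
Debt-to-income 38.6% vs 41% cap — pass
Employment 35 ≥ 24 months
All requirements met. Score 722 falls in the 710–739 tier → 10.5%.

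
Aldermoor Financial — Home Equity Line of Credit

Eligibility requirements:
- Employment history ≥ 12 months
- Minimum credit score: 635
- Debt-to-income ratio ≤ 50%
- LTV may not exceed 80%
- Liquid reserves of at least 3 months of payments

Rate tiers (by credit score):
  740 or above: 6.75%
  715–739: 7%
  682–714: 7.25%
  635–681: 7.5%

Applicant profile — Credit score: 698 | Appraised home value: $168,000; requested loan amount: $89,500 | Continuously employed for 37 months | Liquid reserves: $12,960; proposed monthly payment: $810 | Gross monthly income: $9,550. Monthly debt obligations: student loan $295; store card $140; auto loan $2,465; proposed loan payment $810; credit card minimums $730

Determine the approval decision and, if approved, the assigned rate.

Approved at 7.25%

Credit score 698 ≥ 635 (meets minimum)
Total monthly debts = (295 + 140 + 2,465 + 810 + 730) = 4,440. Debt-to-income = 4,440/9,550 = 46.5% — meets 50% limit
Reserves = 12,960/810 = 16.0 months ≥ 3
Loan-to-value = 89,500/168,000 = 53.3% — pass (80% max)
Employment 37 ≥ 12 months
All requirements met. Score 698 falls in the 682–714 tier → 7.25%.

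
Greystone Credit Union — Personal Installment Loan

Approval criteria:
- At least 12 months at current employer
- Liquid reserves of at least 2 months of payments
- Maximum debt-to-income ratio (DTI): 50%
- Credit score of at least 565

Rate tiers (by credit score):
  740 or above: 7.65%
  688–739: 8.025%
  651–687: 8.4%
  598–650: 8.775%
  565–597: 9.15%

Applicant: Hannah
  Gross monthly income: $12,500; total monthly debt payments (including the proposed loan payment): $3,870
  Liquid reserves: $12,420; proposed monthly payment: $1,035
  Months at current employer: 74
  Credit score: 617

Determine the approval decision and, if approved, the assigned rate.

Credit score 617 ≥ 565 (meets minimum)
Reserves = 12,420/1,035 = 12.0 months ≥ 2
Employment 74 ≥ 12 months
Debt-to-income = 3,870/12,500 = 31% — meets 50% limit
All requirements met. Score 617 falls in the 598–650 tier → 8.775%.

Approved at 8.775%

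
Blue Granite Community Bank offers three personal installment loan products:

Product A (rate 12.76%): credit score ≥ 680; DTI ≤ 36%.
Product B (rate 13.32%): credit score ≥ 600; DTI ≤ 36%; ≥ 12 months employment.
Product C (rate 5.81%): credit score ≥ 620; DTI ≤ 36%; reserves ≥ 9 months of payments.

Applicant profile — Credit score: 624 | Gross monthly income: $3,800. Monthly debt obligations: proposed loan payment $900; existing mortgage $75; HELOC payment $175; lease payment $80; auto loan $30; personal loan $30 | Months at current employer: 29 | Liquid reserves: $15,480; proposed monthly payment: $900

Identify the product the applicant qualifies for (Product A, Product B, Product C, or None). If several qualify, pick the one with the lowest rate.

Product C

Total debts = (900 + 75 + 175 + 80 + 30 + 30) = 1,290; DTI = 1,290/3,800 = 33.9%.
Reserves = 15,480/900 = 17.2 months.
Product A: score 624 < 680; DTI 33.9% ≤ 36% → does not qualify.
Product B: score 624 ≥ 600; DTI 33.9% ≤ 36%; employment 29 ≥ 12 mo → qualifies.
Product C: score 624 ≥ 620; DTI 33.9% ≤ 36%; reserves 17.2 ≥ 9 mo → qualifies.
Qualifying: Product B, Product C. Lowest rate is 5.81% → Product C.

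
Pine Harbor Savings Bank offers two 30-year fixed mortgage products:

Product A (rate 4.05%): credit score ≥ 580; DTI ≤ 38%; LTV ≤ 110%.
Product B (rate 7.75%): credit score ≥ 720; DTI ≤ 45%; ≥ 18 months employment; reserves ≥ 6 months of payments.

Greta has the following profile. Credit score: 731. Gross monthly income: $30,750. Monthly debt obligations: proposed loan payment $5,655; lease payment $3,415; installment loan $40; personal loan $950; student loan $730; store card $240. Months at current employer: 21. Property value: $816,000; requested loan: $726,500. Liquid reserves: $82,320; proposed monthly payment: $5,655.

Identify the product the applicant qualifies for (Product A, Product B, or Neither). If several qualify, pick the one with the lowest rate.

Product A

Total debts = (5,655 + 3,415 + 40 + 950 + 730 + 240) = 11,030; DTI = 11,030/30,750 = 35.9%.
LTV = 726,500/816,000 = 89%.
Reserves = 82,320/5,655 = 14.6 months.
Product A: score 731 ≥ 580; DTI 35.9% ≤ 38%; LTV 89% ≤ 110% → qualifies.
Product B: score 731 ≥ 720; DTI 35.9% ≤ 45%; employment 21 ≥ 18 mo; reserves 14.6 ≥ 6 mo → qualifies.
Qualifying: Product A, Product B. Lowest rate is 4.05% → Product A.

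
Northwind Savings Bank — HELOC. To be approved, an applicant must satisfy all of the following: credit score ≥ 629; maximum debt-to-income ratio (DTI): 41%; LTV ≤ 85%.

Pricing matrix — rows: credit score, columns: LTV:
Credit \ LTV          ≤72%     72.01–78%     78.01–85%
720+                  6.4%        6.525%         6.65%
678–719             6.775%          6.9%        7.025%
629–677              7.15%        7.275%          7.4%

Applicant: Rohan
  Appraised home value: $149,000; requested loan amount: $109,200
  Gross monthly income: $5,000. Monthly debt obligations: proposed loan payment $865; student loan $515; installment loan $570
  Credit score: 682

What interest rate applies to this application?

Credit score 682 ≥ 629; Total monthly debts = (865 + 515 + 570) = 1,950. DTI = 1,950/5,000 = 39% ≤ 41%
LTV = 109,200/149,000 = 73.3% ≤ 85%
Credit 682 → row 678–719; LTV 73.3% → column 72.01–78%. Grid cell → 6.9%.

6.9%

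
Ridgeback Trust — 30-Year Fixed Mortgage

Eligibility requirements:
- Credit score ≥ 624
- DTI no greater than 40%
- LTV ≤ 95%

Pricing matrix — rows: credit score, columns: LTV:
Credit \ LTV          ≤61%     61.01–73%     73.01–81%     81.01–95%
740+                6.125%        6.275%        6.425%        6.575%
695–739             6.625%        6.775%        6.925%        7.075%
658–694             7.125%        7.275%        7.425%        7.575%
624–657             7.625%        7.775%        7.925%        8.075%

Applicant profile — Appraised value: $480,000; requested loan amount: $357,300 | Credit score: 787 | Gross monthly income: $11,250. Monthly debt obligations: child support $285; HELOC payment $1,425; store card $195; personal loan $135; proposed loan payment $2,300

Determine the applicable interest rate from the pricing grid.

Credit score 787 ≥ 624; Total monthly debts = (285 + 1,425 + 195 + 135 + 2,300) = 4,340. DTI: 4,340 ÷ 11,250 = 38.6%, within the 40% cap
LTV = 357,300/480,000 = 74.4% ≤ 95%
Score 787 is in the 740+ band; LTV 74.4% is in the 73.01–81% band → 6.425%.

6.425%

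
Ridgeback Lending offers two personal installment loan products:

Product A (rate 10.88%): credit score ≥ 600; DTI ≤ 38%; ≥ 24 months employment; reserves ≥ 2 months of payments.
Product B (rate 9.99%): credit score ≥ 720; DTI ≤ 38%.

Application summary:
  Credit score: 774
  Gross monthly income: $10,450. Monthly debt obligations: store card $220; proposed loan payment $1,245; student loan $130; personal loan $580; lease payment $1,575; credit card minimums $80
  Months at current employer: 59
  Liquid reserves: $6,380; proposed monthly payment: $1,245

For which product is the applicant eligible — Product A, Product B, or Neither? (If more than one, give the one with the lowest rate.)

Product B

Total debts = (220 + 1,245 + 130 + 580 + 1,575 + 80) = 3,830; DTI = 3,830/10,450 = 36.7%.
Reserves = 6,380/1,245 = 5.1 months.
Product A: score 774 ≥ 600; DTI 36.7% ≤ 38%; employment 59 ≥ 24 mo; reserves 5.1 ≥ 2 mo → qualifies.
Product B: score 774 ≥ 720; DTI 36.7% ≤ 38% → qualifies.
Qualifying: Product A, Product B. Lowest rate is 9.99% → Product B.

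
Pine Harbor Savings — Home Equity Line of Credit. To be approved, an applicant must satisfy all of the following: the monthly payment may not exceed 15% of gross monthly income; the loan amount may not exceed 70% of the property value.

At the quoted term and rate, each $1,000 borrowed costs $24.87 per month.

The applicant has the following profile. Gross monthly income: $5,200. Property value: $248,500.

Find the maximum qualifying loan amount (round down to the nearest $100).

$31,300

Payment cap: 15% × $5,200 = $780/month.
At $24.87 per $1,000, that supports 780/24.87 × 1,000 ≈ $31,363 → $31,300.
LTV cap: 70% × $248,500 = $173,950 → $173,900.
Binding constraint: payment-to-income.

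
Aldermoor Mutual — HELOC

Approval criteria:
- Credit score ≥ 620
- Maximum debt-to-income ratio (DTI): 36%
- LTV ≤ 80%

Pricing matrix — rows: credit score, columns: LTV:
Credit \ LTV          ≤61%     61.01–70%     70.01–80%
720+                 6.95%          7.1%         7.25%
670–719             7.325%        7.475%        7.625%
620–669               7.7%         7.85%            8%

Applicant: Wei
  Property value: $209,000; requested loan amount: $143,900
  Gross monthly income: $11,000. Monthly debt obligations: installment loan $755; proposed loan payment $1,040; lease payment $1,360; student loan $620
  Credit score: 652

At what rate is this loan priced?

Credit score 652 ≥ 620; Total monthly debts = (755 + 1,040 + 1,360 + 620) = 3,775. DTI = 3,775/11,000 = 34.3% ≤ 36%
LTV: 143,900 ÷ 209,000 = 68.9%, within 80% cap
Score 652 is in the 620–669 band; LTV 68.9% is in the 61.01–70% band → 7.85%.

7.85%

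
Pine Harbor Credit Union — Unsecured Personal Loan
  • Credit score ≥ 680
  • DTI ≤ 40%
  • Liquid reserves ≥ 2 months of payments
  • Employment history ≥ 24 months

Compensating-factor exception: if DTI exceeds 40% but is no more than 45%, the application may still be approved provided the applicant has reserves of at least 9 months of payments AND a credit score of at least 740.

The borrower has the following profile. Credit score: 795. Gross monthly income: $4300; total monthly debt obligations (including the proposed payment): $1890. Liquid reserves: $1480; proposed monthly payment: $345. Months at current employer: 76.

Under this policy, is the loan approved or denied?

Denied

Credit score 795 ≥ 680 (meets base)
DTI: 1,890 ÷ 4,300 = 44%, over the 40% base limit.
Reserves: 1,480 ÷ 345 = 4.3 months (meets 2-month minimum)
Employment 76 ≥ 24 months
44% falls in the override range (40%–45%), so the compensating-factor test applies.
Reserves 4.3 < 9 months; credit score 795 ≥ 740.
Compensating-factor requirement not fully met.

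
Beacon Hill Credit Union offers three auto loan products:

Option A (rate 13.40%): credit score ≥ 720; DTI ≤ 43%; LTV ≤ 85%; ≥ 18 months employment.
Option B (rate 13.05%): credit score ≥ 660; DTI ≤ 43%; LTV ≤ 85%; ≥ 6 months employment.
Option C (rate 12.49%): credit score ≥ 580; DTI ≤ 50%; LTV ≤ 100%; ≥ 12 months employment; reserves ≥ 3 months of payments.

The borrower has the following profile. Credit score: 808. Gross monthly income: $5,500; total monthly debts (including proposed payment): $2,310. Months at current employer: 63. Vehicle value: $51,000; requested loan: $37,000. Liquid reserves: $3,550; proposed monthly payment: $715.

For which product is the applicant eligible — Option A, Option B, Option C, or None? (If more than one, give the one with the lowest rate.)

Option C

DTI = 2,310/5,500 = 42%.
LTV = 37,000/51,000 = 72.5%.
Reserves = 3,550/715 = 5.0 months.
Option A: score 808 ≥ 720; DTI 42% ≤ 43%; LTV 72.5% ≤ 85%; employment 63 ≥ 18 mo → qualifies.
Option B: score 808 ≥ 660; DTI 42% ≤ 43%; LTV 72.5% ≤ 85%; employment 63 ≥ 6 mo → qualifies.
Option C: score 808 ≥ 580; DTI 42% ≤ 50%; LTV 72.5% ≤ 100%; employment 63 ≥ 12 mo; reserves 5.0 ≥ 3 mo → qualifies.
Qualifying: Option A, Option B, Option C. Lowest rate is 12.49% → Option C.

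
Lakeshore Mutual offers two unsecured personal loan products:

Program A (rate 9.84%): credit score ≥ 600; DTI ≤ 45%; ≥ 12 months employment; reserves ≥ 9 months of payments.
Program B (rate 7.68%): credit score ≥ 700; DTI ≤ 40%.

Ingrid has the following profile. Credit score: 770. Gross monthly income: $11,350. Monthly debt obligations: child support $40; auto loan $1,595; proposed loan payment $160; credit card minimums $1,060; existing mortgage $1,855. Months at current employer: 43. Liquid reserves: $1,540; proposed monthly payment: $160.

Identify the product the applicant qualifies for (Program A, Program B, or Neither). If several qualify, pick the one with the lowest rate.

Program A

Total debts = (40 + 1,595 + 160 + 1,060 + 1,855) = 4,710; DTI = 4,710/11,350 = 41.5%.
Reserves = 1,540/160 = 9.6 months.
Program A: score 770 ≥ 600; DTI 41.5% ≤ 45%; employment 43 ≥ 12 mo; reserves 9.6 ≥ 9 mo → qualifies.
Program B: score 770 ≥ 700; DTI 41.5% > 40% → does not qualify.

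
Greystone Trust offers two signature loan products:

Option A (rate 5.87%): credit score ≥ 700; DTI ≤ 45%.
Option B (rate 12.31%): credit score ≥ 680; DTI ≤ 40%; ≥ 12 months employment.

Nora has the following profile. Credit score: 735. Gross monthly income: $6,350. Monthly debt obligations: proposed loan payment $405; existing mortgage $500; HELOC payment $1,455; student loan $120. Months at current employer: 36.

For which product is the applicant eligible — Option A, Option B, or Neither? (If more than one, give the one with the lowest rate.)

Option A

Total debts = (405 + 500 + 1,455 + 120) = 2,480; DTI = 2,480/6,350 = 39.1%.
Option A: score 735 ≥ 700; DTI 39.1% ≤ 45% → qualifies.
Option B: score 735 ≥ 680; DTI 39.1% ≤ 40%; employment 36 ≥ 12 mo → qualifies.
Qualifying: Option A, Option B. Lowest rate is 5.87% → Option A.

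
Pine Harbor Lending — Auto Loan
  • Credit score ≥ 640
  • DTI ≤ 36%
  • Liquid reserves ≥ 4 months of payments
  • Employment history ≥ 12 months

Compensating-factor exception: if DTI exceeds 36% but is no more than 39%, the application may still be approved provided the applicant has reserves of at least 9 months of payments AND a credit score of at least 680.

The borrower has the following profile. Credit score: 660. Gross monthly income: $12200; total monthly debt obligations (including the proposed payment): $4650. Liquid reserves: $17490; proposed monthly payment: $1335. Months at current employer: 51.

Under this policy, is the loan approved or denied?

Credit score 660 ≥ 640 (meets base)
DTI: 4,650 ÷ 12,200 = 38.1%, over the 36% base limit.
Reserves = 17,490/1,335 = 13.1 months ≥ 4
Employment 51 ≥ 12 months
DTI 38.1% is within the 36%–39% exception band; checking compensating factors.
Override check — reserves: 13.1 mo (ok); score: 660 (below 680).
Compensating-factor requirement not fully met.

Denied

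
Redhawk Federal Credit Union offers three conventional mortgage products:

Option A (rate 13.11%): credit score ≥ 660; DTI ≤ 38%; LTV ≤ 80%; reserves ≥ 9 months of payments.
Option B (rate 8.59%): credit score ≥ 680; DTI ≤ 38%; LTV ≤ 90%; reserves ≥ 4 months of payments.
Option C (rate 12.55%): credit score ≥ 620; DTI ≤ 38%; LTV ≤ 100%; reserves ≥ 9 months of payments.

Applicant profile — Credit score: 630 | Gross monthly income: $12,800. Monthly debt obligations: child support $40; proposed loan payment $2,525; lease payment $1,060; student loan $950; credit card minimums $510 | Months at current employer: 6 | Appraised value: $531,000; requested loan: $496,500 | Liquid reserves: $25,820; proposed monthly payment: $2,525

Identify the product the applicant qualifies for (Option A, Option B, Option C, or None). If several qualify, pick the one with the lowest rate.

Total debts = (40 + 2,525 + 1,060 + 950 + 510) = 5,085; DTI = 5,085/12,800 = 39.7%.
LTV = 496,500/531,000 = 93.5%.
Reserves = 25,820/2,525 = 10.2 months.
Option A: score 630 < 660; DTI 39.7% > 38%; LTV 93.5% > 80%; reserves 10.2 ≥ 9 mo → does not qualify.
Option B: score 630 < 680; DTI 39.7% > 38%; LTV 93.5% > 90%; reserves 10.2 ≥ 4 mo → does not qualify.
Option C: score 630 ≥ 620; DTI 39.7% > 38%; LTV 93.5% ≤ 100%; reserves 10.2 ≥ 9 mo → does not qualify.

None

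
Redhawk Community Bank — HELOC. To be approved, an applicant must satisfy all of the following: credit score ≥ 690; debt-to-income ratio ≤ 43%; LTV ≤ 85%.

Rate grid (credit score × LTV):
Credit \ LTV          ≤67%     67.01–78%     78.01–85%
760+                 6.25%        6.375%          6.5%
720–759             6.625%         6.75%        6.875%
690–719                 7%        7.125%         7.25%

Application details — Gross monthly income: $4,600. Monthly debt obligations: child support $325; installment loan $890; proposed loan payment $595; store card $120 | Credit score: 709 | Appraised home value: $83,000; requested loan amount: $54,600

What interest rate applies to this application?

Credit score 709 ≥ 690; Total monthly debts = (325 + 890 + 595 + 120) = 1,930. Debt-to-income = 1,930/4,600 = 42% — meets 43% limit
LTV: 54,600 ÷ 83,000 = 65.8%, within 85% cap
Score 709 is in the 690–719 band; LTV 65.8% is in the ≤67% band → 7%.

7%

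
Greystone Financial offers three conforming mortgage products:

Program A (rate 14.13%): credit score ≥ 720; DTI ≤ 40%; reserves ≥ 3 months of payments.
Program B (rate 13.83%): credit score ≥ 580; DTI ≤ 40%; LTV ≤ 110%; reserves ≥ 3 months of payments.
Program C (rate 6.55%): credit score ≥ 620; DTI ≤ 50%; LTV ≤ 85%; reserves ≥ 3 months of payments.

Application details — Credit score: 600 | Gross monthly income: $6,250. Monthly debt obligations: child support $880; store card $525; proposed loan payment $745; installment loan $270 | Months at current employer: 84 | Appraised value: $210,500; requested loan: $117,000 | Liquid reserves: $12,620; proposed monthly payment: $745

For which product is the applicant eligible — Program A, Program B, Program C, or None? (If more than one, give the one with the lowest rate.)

Program B

Total debts = (880 + 525 + 745 + 270) = 2,420; DTI = 2,420/6,250 = 38.7%.
LTV = 117,000/210,500 = 55.6%.
Reserves = 12,620/745 = 16.9 months.
Program A: score 600 < 720; DTI 38.7% ≤ 40%; reserves 16.9 ≥ 3 mo → does not qualify.
Program B: score 600 ≥ 580; DTI 38.7% ≤ 40%; LTV 55.6% ≤ 110%; reserves 16.9 ≥ 3 mo → qualifies.
Program C: score 600 < 620; DTI 38.7% ≤ 50%; LTV 55.6% ≤ 85%; reserves 16.9 ≥ 3 mo → does not qualify.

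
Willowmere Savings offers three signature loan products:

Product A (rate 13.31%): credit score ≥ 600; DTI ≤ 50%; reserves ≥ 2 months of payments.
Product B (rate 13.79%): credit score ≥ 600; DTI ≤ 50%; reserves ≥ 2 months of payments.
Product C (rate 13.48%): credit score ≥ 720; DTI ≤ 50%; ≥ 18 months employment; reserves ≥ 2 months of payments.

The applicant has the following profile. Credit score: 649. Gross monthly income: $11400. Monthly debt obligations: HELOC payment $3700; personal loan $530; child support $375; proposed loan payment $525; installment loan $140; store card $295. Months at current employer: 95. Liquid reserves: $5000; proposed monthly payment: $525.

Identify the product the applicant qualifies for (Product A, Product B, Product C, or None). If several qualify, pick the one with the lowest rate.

Product A

Total debts = (3,700 + 530 + 375 + 525 + 140 + 295) = 5,565; DTI = 5,565/11,400 = 48.8%.
Reserves = 5,000/525 = 9.5 months.
Product A: score 649 ≥ 600; DTI 48.8% ≤ 50%; reserves 9.5 ≥ 2 mo → qualifies.
Product B: score 649 ≥ 600; DTI 48.8% ≤ 50%; reserves 9.5 ≥ 2 mo → qualifies.
Product C: score 649 < 720; DTI 48.8% ≤ 50%; employment 95 ≥ 18 mo; reserves 9.5 ≥ 2 mo → does not qualify.
Qualifying: Product A, Product B. Lowest rate is 13.31% → Product A.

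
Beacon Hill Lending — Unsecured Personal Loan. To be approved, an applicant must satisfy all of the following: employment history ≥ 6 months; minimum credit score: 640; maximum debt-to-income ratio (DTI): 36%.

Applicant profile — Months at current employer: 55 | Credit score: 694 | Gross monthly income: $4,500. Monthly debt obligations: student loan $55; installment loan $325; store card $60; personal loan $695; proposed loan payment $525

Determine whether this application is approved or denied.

Denied

Employment 55 ≥ 6 months
Credit score 694 ≥ 640 (meets)
Total monthly debts = (55 + 325 + 60 + 695 + 525) = 1,660. DTI: 1,660 ÷ 4,500 = 36.9%, exceeds the 36% cap
Fails on DTI.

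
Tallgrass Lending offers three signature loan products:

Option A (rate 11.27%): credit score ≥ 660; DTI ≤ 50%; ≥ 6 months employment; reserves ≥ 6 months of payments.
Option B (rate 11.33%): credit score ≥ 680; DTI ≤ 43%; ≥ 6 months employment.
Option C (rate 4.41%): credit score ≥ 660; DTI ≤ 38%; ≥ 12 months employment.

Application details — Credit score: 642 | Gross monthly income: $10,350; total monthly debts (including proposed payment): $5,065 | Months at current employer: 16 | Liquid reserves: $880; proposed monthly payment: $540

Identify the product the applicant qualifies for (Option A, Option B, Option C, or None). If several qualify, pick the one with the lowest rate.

None

DTI = 5,065/10,350 = 48.9%.
Reserves = 880/540 = 1.6 months.
Option A: score 642 < 660; DTI 48.9% ≤ 50%; employment 16 ≥ 6 mo; reserves 1.6 < 6 mo → does not qualify.
Option B: score 642 < 680; DTI 48.9% > 43%; employment 16 ≥ 6 mo → does not qualify.
Option C: score 642 < 660; DTI 48.9% > 38%; employment 16 ≥ 12 mo → does not qualify.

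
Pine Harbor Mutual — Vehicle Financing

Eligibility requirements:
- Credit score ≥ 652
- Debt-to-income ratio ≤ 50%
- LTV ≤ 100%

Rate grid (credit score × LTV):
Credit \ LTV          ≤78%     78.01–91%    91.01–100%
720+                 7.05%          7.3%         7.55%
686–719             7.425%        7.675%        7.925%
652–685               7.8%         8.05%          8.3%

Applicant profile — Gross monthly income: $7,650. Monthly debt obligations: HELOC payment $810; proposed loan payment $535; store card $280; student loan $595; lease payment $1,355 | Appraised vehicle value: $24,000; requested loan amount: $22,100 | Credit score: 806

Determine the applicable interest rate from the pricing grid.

Credit score 806 ≥ 652; Total monthly debts = (810 + 535 + 280 + 595 + 1,355) = 3,575. DTI = 3,575/7,650 = 46.7% ≤ 50%
Loan-to-value = 22,100/24,000 = 92.1% — pass (100% max)
Credit 806 → row 720+; LTV 92.1% → column 91.01–100%. Grid cell → 7.55%.

7.55%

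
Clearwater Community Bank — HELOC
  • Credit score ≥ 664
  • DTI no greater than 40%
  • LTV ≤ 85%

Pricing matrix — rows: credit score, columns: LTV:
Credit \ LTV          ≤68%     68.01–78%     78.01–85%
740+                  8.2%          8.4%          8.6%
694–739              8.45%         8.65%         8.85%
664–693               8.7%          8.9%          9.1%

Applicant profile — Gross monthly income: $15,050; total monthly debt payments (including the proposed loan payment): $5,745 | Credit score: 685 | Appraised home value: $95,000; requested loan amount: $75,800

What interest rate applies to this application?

Credit score 685 ≥ 664; DTI = 5,745/15,050 = 38.2% ≤ 40%
Loan-to-value = 75,800/95,000 = 79.8% — pass (85% max)
Credit 685 → row 664–693; LTV 79.8% → column 78.01–85%. Grid cell → 9.1%.

9.1%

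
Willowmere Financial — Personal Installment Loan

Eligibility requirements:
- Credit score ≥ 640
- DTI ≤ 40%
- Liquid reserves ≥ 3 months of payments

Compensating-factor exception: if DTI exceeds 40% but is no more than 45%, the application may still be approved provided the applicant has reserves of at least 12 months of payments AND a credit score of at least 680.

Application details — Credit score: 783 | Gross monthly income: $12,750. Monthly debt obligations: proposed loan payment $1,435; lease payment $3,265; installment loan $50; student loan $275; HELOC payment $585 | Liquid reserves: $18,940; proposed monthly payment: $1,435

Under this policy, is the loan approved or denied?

Approved

Credit score 783 ≥ 640 (meets base)
Total debts = (1,435 + 3,265 + 50 + 275 + 585) = 5,610. DTI: 5,610 ÷ 12,750 = 44%, over the 40% base limit.
Reserves = 18,940/1,435 = 13.2 months ≥ 3
DTI 44% is within the 40%–45% exception band; checking compensating factors.
Reserves 13.2 ≥ 12 months; credit score 783 ≥ 680.
Both compensating conditions met → exception applies.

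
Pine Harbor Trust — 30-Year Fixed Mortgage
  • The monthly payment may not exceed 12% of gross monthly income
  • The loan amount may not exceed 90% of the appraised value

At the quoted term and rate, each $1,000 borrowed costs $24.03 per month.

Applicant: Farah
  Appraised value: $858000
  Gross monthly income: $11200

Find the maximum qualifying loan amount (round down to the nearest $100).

Payment cap: 12% × $11,200 = $1,344/month.
At $24.03 per $1,000, that supports 1,344/24.03 × 1,000 ≈ $55,930 → $55,900.
LTV cap: 90% × $858,000 = $772,200 → $772,200.
Binding constraint: payment-to-income.

$55,900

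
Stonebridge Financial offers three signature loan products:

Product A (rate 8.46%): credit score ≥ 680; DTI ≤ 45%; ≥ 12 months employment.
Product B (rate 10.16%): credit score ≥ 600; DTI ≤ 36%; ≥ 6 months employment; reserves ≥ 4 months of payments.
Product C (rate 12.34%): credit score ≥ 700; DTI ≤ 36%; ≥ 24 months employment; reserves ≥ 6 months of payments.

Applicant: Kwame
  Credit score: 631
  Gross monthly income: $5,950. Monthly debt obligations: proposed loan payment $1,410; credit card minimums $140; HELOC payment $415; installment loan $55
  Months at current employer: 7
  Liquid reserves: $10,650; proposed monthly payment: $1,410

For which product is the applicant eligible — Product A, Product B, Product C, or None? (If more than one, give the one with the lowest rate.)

Product B

Total debts = (1,410 + 140 + 415 + 55) = 2,020; DTI = 2,020/5,950 = 33.9%.
Reserves = 10,650/1,410 = 7.6 months.
Product A: score 631 < 680; DTI 33.9% ≤ 45%; employment 7 < 12 mo → does not qualify.
Product B: score 631 ≥ 600; DTI 33.9% ≤ 36%; employment 7 ≥ 6 mo; reserves 7.6 ≥ 4 mo → qualifies.
Product C: score 631 < 700; DTI 33.9% ≤ 36%; employment 7 < 24 mo; reserves 7.6 ≥ 6 mo → does not qualify.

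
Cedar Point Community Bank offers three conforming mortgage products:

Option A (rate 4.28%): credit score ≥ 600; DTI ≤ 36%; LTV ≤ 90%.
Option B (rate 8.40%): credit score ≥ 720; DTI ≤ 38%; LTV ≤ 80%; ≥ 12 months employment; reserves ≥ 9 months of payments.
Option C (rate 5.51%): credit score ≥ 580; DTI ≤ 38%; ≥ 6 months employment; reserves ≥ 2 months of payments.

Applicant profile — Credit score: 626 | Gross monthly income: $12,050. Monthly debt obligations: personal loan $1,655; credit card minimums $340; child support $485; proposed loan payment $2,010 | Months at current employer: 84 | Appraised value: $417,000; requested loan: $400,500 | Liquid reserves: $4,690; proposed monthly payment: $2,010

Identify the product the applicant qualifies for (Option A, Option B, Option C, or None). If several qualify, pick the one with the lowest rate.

Total debts = (1,655 + 340 + 485 + 2,010) = 4,490; DTI = 4,490/12,050 = 37.3%.
LTV = 400,500/417,000 = 96%.
Reserves = 4,690/2,010 = 2.3 months.
Option A: score 626 ≥ 600; DTI 37.3% > 36%; LTV 96% > 90% → does not qualify.
Option B: score 626 < 720; DTI 37.3% ≤ 38%; LTV 96% > 80%; employment 84 ≥ 12 mo; reserves 2.3 < 9 mo → does not qualify.
Option C: score 626 ≥ 580; DTI 37.3% ≤ 38%; employment 84 ≥ 6 mo; reserves 2.3 ≥ 2 mo → qualifies.

Option C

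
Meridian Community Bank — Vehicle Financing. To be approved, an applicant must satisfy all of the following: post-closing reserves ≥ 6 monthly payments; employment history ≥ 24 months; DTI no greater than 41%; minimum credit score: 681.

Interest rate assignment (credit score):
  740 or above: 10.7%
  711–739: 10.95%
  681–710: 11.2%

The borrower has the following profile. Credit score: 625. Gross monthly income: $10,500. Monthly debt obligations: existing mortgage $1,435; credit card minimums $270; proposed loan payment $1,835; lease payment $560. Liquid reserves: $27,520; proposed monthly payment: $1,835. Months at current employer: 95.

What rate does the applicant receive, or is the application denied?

Denied

Credit score 625 < 681 (below minimum)
Total monthly debts = (1,435 + 270 + 1,835 + 560) = 4,100. DTI: 4,100 ÷ 10,500 = 39%, within the 41% cap
Reserves = 27,520/1,835 = 15.0 months ≥ 6
Employment 95 ≥ 24 months
Not all requirements met → denied.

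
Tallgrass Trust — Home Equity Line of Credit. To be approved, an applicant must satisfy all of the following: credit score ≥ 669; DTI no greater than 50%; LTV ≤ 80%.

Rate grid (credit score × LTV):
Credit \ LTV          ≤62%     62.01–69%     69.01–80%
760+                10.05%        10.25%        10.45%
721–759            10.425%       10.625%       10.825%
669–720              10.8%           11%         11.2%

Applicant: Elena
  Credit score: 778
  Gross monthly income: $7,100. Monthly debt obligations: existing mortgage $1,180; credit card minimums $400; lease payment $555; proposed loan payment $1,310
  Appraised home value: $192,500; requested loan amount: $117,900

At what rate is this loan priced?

Credit score 778 ≥ 669; Total monthly debts = (1,180 + 400 + 555 + 1,310) = 3,445. DTI: 3,445 ÷ 7,100 = 48.5%, within the 50% cap
LTV: 117,900 ÷ 192,500 = 61.2%, within 80% cap
Score 778 is in the 760+ band; LTV 61.2% is in the ≤62% band → 10.05%.

10.05%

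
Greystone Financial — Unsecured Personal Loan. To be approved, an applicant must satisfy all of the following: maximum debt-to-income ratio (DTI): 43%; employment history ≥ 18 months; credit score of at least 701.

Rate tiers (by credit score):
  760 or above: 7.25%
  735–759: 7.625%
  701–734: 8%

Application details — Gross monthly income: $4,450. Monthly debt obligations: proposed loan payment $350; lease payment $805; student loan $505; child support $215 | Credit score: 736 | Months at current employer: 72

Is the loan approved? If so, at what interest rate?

Credit score 736 ≥ 701 (meets minimum)
Employment 72 ≥ 18 months
Total monthly debts = (350 + 805 + 505 + 215) = 1,875. DTI: 1,875 ÷ 4,450 = 42.1%, within the 43% cap
All requirements met. Score 736 falls in the 735–759 tier → 7.625%.

Approved at 7.625%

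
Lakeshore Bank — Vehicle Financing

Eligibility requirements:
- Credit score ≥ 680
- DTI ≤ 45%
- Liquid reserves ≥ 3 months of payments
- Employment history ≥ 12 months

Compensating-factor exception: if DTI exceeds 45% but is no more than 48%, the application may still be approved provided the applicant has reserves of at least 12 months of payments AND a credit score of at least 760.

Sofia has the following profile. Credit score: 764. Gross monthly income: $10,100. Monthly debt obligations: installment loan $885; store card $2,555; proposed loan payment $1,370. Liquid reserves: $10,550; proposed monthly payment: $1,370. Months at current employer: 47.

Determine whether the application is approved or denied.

Denied

Credit score 764 ≥ 680 (meets base)
Total debts = (885 + 2,555 + 1,370) = 4,810. DTI: 4,810 ÷ 10,100 = 47.6%, over the 45% base limit.
Reserves: 10,550 ÷ 1,370 = 7.7 months (meets 3-month minimum)
Employment 47 ≥ 12 months
47.6% falls in the override range (45%–48%), so the compensating-factor test applies.
Override check — reserves: 7.7 mo (short of 12); score: 764 (ok).
Compensating-factor requirement not fully met.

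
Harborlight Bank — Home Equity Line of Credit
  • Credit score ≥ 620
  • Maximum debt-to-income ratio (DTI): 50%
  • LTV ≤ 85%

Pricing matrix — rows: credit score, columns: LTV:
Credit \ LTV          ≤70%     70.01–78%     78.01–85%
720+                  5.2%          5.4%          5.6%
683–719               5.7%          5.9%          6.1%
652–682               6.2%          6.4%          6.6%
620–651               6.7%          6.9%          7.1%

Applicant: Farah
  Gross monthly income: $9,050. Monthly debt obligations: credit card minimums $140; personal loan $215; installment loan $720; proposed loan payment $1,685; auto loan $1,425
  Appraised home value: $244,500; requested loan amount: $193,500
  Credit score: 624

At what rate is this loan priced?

Credit score 624 ≥ 620; Total monthly debts = (140 + 215 + 720 + 1,685 + 1,425) = 4,185. DTI: 4,185 ÷ 9,050 = 46.2%, within the 50% cap
LTV = 193,500/244,500 = 79.1% ≤ 85%
Score 624 is in the 620–651 band; LTV 79.1% is in the 78.01–85% band → 7.1%.

7.1%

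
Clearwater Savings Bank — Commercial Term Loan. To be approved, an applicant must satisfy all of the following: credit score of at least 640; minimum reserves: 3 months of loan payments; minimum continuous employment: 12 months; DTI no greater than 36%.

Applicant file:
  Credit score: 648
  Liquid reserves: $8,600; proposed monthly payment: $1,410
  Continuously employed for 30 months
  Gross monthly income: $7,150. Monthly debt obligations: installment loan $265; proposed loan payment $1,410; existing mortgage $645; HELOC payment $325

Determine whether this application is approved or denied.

Credit score 648 ≥ 640 (meets)
Reserves: 8,600 ÷ 1,410 = 6.1 months (meets 3-month minimum)
Employment 30 ≥ 12 months
Total monthly debts = (265 + 1,410 + 645 + 325) = 2,645. DTI = 2,645/7,150 = 37% > 36%
Fails on DTI.

Denied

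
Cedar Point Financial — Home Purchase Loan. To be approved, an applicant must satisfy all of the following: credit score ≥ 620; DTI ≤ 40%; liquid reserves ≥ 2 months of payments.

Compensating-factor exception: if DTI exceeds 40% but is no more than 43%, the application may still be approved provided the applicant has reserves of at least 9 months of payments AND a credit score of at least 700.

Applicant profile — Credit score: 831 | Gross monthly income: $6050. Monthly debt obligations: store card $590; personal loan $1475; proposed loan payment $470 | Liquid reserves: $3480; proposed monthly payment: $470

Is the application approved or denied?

Denied

Credit score 831 ≥ 620 (meets base)
Total debts = (590 + 1,475 + 470) = 2,535. DTI = 2,535/6,050 = 41.9% > 40% — standard DTI limit exceeded.
Reserves: 3,480 ÷ 470 = 7.4 months (meets 2-month minimum)
41.9% falls in the override range (40%–43%), so the compensating-factor test applies.
Override check — reserves: 7.4 mo (short of 9); score: 831 (ok).
Override conditions not both satisfied; exception does not apply.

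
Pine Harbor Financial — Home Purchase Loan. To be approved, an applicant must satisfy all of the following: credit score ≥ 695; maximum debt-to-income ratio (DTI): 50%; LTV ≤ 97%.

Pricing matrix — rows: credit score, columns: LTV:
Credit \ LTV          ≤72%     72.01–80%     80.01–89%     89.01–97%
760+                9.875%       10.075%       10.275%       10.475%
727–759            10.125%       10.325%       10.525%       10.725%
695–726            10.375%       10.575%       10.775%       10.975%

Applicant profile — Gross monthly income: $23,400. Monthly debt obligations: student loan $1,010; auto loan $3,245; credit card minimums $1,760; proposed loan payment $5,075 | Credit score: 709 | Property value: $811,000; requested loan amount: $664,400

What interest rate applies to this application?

Credit score 709 ≥ 695; Total monthly debts = (1,010 + 3,245 + 1,760 + 5,075) = 11,090. DTI = 11,090/23,400 = 47.4% ≤ 50%
Loan-to-value = 664,400/811,000 = 81.9% — pass (97% max)
Score 709 is in the 695–726 band; LTV 81.9% is in the 80.01–89% band → 10.775%.

10.775%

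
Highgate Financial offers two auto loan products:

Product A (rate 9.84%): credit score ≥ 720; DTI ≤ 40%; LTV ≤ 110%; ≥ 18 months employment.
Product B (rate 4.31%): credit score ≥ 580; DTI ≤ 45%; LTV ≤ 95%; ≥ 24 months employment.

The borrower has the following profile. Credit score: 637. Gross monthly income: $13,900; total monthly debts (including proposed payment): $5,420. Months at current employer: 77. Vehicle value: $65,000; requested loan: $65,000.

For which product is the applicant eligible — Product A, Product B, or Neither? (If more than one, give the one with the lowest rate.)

Neither

DTI = 5,420/13,900 = 39%.
LTV = 65,000/65,000 = 100%.
Product A: score 637 < 720; DTI 39% ≤ 40%; LTV 100% ≤ 110%; employment 77 ≥ 18 mo → does not qualify.
Product B: score 637 ≥ 580; DTI 39% ≤ 45%; LTV 100% > 95%; employment 77 ≥ 24 mo → does not qualify.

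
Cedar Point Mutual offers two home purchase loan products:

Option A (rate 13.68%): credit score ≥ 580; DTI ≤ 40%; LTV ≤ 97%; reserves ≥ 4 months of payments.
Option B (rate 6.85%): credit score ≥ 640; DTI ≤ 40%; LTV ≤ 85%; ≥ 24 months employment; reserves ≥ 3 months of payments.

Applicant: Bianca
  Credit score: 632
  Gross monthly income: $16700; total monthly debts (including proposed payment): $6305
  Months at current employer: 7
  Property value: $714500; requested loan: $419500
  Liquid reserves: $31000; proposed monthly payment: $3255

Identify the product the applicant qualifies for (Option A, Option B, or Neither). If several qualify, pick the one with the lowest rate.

DTI = 6,305/16,700 = 37.8%.
LTV = 419,500/714,500 = 58.7%.
Reserves = 31,000/3,255 = 9.5 months.
Option A: score 632 ≥ 580; DTI 37.8% ≤ 40%; LTV 58.7% ≤ 97%; reserves 9.5 ≥ 4 mo → qualifies.
Option B: score 632 < 640; DTI 37.8% ≤ 40%; LTV 58.7% ≤ 85%; employment 7 < 24 mo; reserves 9.5 ≥ 3 mo → does not qualify.

Option A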